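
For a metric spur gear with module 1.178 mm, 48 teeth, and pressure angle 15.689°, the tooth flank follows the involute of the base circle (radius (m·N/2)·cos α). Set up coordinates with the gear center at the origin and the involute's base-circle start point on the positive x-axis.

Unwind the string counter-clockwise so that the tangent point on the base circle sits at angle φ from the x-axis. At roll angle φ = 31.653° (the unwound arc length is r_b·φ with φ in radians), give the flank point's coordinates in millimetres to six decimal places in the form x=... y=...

x=31.060676 y=1.483576

pitch radius r_p = m·N/2 = 1.178·48/2 = 28.272000
base radius r_b = r_p·cos α = 28.272000·cos 15.689° = 27.218689
roll angle φ = 31.653° = 0.55244907 rad
x = r_b·(cos φ + φ·sin φ) = 27.218689·(0.85124187 + 0.55244907·0.52477355) = 31.060676
y = r_b·(sin φ − φ·cos φ) = 27.218689·(0.52477355 − 0.55244907·0.85124187) = 1.483576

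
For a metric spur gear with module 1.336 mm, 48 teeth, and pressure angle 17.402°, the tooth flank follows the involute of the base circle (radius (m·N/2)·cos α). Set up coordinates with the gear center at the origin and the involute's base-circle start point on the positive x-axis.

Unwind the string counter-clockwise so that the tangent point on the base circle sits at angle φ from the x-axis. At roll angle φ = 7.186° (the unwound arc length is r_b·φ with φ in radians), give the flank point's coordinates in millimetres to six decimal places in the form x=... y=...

x=30.836123 y=0.020089

pitch radius r_p = m·N/2 = 1.336·48/2 = 32.064000
base radius r_b = r_p·cos α = 32.064000·cos 17.402° = 30.596427
roll angle φ = 7.186° = 0.12541936 rad
x = r_b·(cos φ + φ·sin φ) = 30.596427·(0.99214530 + 0.12541936·0.12509081) = 30.836123
y = r_b·(sin φ − φ·cos φ) = 30.596427·(0.12509081 − 0.12541936·0.99214530) = 0.020089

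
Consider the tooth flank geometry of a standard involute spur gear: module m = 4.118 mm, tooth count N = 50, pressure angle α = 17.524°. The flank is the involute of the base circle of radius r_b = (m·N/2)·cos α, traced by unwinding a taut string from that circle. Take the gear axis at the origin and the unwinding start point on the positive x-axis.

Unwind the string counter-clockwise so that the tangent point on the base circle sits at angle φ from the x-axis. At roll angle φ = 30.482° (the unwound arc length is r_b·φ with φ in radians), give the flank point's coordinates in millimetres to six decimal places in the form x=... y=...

pitch radius r_p = m·N/2 = 4.118·50/2 = 102.950000
base radius r_b = r_p·cos α = 102.950000·cos 17.524° = 98.172184
roll angle φ = 30.482° = 0.53201126 rad
x = r_b·(cos φ + φ·sin φ) = 98.172184·(0.86178857 + 0.53201126·0.50726765) = 111.097599
y = r_b·(sin φ − φ·cos φ) = 98.172184·(0.50726765 − 0.53201126·0.86178857) = 4.789470

x=111.097599 y=4.789470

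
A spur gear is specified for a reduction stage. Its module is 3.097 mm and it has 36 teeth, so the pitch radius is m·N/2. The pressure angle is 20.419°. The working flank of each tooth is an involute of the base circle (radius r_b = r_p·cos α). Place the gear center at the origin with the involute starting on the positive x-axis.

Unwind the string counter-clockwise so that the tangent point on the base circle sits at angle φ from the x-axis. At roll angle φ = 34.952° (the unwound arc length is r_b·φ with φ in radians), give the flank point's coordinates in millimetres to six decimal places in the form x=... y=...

x=61.078183 y=3.808105

pitch radius r_p = m·N/2 = 3.097·36/2 = 55.746000
base radius r_b = r_p·cos α = 55.746000·cos 20.419° = 52.243275
roll angle φ = 34.952° = 0.61002748 rad
x = r_b·(cos φ + φ·sin φ) = 52.243275·(0.81963228 + 0.61002748·0.57288998) = 61.078183
y = r_b·(sin φ − φ·cos φ) = 52.243275·(0.57288998 − 0.61002748·0.81963228) = 3.808105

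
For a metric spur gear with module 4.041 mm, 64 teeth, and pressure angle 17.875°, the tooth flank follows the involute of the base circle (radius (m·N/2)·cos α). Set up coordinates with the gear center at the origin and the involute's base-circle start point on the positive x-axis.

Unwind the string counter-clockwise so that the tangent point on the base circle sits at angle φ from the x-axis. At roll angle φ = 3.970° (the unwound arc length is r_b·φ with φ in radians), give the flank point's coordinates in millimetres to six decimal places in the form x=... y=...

pitch radius r_p = m·N/2 = 4.041·64/2 = 129.312000
base radius r_b = r_p·cos α = 129.312000·cos 17.875° = 123.069906
roll angle φ = 3.970° = 0.06928957 rad
x = r_b·(cos φ + φ·sin φ) = 123.069906·(0.99760044 + 0.06928957·0.06923414) = 123.364983
y = r_b·(sin φ − φ·cos φ) = 123.069906·(0.06923414 − 0.06928957·0.99760044) = 0.013640

x=123.364983 y=0.013640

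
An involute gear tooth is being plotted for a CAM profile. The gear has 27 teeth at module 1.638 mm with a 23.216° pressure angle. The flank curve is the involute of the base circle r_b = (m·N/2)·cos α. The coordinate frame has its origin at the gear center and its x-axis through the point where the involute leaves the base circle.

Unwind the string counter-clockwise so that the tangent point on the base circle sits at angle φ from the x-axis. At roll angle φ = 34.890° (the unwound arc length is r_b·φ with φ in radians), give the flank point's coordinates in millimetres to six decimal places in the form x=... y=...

pitch radius r_p = m·N/2 = 1.638·27/2 = 22.113000
base radius r_b = r_p·cos α = 22.113000·cos 23.216° = 20.322406
roll angle φ = 34.890° = 0.60894538 rad
x = r_b·(cos φ + φ·sin φ) = 20.322406·(0.82025172 + 0.60894538·0.57200272) = 23.748157
y = r_b·(sin φ − φ·cos φ) = 20.322406·(0.57200272 − 0.60894538·0.82025172) = 1.473664

x=23.748157 y=1.473664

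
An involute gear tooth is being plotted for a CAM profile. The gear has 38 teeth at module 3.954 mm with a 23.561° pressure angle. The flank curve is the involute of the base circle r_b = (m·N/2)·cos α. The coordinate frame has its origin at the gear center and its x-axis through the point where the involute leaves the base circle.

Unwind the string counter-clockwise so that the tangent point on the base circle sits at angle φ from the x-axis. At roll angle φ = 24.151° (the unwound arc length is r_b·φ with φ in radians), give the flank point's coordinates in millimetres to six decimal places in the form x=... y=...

x=74.711666 y=1.688756

pitch radius r_p = m·N/2 = 3.954·38/2 = 75.126000
base radius r_b = r_p·cos α = 75.126000·cos 23.561° = 68.863123
roll angle φ = 24.151° = 0.42151447 rad
x = r_b·(cos φ + φ·sin φ) = 68.863123·(0.91247035 + 0.42151447·0.40914283) = 74.711666
y = r_b·(sin φ − φ·cos φ) = 68.863123·(0.40914283 − 0.42151447·0.91247035) = 1.688756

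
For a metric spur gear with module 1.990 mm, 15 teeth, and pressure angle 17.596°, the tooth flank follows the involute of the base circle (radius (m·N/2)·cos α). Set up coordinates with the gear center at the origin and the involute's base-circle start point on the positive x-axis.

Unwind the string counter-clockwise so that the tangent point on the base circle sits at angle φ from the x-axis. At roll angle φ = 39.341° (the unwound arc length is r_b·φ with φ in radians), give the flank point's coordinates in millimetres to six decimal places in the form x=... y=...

x=17.195300 y=1.463982

pitch radius r_p = m·N/2 = 1.990·15/2 = 14.925000
base radius r_b = r_p·cos α = 14.925000·cos 17.596° = 14.226686
roll angle φ = 39.341° = 0.68662998 rad
x = r_b·(cos φ + φ·sin φ) = 14.226686·(0.77338677 + 0.68662998·0.63393446) = 17.195300
y = r_b·(sin φ − φ·cos φ) = 14.226686·(0.63393446 − 0.68662998·0.77338677) = 1.463982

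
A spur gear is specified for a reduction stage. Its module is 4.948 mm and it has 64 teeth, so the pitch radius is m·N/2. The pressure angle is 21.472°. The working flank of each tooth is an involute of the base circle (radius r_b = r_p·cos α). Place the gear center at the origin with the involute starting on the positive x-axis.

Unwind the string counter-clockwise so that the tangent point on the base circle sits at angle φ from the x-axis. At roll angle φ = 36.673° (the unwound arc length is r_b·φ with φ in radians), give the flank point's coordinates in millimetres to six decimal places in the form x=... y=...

x=174.507988 y=12.359291

pitch radius r_p = m·N/2 = 4.948·64/2 = 158.336000
base radius r_b = r_p·cos α = 158.336000·cos 21.472° = 147.346937
roll angle φ = 36.673° = 0.64006460 rad
x = r_b·(cos φ + φ·sin φ) = 147.346937·(0.80205718 + 0.64006460·0.59724725) = 174.507988
y = r_b·(sin φ − φ·cos φ) = 147.346937·(0.59724725 − 0.64006460·0.80205718) = 12.359291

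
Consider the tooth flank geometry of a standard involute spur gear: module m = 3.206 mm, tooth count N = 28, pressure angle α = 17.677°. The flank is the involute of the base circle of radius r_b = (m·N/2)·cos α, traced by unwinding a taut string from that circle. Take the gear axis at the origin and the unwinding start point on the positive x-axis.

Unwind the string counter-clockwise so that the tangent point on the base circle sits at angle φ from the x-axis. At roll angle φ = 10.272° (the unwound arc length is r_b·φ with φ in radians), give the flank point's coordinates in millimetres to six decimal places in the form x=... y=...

x=43.446479 y=0.081878

pitch radius r_p = m·N/2 = 3.206·28/2 = 44.884000
base radius r_b = r_p·cos α = 44.884000·cos 17.677° = 42.764732
roll angle φ = 10.272° = 0.17928022 rad
x = r_b·(cos φ + φ·sin φ) = 42.764732·(0.98397230 + 0.17928022·0.17832138) = 43.446479
y = r_b·(sin φ − φ·cos φ) = 42.764732·(0.17832138 − 0.17928022·0.98397230) = 0.081878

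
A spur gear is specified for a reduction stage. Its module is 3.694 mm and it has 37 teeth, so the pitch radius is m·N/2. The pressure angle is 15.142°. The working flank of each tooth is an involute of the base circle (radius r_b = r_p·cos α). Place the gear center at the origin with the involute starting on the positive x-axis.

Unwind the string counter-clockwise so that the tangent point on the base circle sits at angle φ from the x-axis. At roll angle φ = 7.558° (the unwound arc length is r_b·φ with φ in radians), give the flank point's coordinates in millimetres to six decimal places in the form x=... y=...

pitch radius r_p = m·N/2 = 3.694·37/2 = 68.339000
base radius r_b = r_p·cos α = 68.339000·cos 15.142° = 65.966366
roll angle φ = 7.558° = 0.13191198 rad
x = r_b·(cos φ + φ·sin φ) = 65.966366·(0.99131222 + 0.13191198·0.13152976) = 66.537805
y = r_b·(sin φ − φ·cos φ) = 65.966366·(0.13152976 − 0.13191198·0.99131222) = 0.050385

x=66.537805 y=0.050385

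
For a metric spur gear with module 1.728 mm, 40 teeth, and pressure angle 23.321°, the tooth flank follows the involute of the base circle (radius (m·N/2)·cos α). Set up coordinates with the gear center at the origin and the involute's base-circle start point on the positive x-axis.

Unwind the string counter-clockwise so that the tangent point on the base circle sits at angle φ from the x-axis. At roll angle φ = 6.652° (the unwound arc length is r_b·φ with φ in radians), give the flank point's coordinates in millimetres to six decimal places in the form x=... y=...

x=31.949663 y=0.016533

pitch radius r_p = m·N/2 = 1.728·40/2 = 34.560000
base radius r_b = r_p·cos α = 34.560000·cos 23.321° = 31.736494
roll angle φ = 6.652° = 0.11609930 rad
x = r_b·(cos φ + φ·sin φ) = 31.736494·(0.99326804 + 0.11609930·0.11583866) = 31.949663
y = r_b·(sin φ − φ·cos φ) = 31.736494·(0.11583866 − 0.11609930·0.99326804) = 0.016533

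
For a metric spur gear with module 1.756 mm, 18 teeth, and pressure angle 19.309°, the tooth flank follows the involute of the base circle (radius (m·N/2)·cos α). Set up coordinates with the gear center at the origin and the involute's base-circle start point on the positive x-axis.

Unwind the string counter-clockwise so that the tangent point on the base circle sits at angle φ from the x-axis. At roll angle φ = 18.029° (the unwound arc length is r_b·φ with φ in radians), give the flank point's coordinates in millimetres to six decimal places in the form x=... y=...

x=15.635232 y=0.153371

pitch radius r_p = m·N/2 = 1.756·18/2 = 15.804000
base radius r_b = r_p·cos α = 15.804000·cos 19.309° = 14.915010
roll angle φ = 18.029° = 0.31466541 rad
x = r_b·(cos φ + φ·sin φ) = 14.915010·(0.95089999 + 0.31466541·0.30949833) = 15.635232
y = r_b·(sin φ − φ·cos φ) = 14.915010·(0.30949833 − 0.31466541·0.95089999) = 0.153371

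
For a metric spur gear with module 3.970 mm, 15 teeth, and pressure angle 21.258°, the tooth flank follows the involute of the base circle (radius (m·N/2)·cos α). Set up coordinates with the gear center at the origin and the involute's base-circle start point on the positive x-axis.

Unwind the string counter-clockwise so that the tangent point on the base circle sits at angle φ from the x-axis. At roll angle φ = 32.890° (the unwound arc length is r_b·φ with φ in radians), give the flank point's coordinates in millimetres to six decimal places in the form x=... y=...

pitch radius r_p = m·N/2 = 3.970·15/2 = 29.775000
base radius r_b = r_p·cos α = 29.775000·cos 21.258° = 27.749027
roll angle φ = 32.890° = 0.57403879 rad
x = r_b·(cos φ + φ·sin φ) = 27.749027·(0.83971465 + 0.57403879·0.54302790) = 31.951166
y = r_b·(sin φ − φ·cos φ) = 27.749027·(0.54302790 − 0.57403879·0.83971465) = 1.692666

x=31.951166 y=1.692666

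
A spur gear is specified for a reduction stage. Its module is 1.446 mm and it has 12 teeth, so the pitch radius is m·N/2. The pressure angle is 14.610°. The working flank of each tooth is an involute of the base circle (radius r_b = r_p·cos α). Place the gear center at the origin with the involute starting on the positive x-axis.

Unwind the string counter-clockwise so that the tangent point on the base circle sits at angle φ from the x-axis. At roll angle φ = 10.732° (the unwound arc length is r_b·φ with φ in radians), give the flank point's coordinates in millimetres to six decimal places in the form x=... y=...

pitch radius r_p = m·N/2 = 1.446·12/2 = 8.676000
base radius r_b = r_p·cos α = 8.676000·cos 14.610° = 8.395463
roll angle φ = 10.732° = 0.18730874 rad
x = r_b·(cos φ + φ·sin φ) = 8.395463·(0.98250895 + 0.18730874·0.18621538) = 8.541449
y = r_b·(sin φ − φ·cos φ) = 8.395463·(0.18621538 − 0.18730874·0.98250895) = 0.018326

x=8.541449 y=0.018326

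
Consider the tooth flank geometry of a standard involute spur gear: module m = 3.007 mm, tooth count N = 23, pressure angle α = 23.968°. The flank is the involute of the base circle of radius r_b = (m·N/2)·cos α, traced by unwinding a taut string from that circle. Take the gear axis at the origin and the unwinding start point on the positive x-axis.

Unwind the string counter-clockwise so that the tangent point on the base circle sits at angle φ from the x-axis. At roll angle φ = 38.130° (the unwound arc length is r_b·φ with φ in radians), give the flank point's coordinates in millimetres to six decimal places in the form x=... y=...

pitch radius r_p = m·N/2 = 3.007·23/2 = 34.580500
base radius r_b = r_p·cos α = 34.580500·cos 23.968° = 31.598709
roll angle φ = 38.130° = 0.66549404 rad
x = r_b·(cos φ + φ·sin φ) = 31.598709·(0.78661183 + 0.66549404·0.61744783) = 37.840076
y = r_b·(sin φ − φ·cos φ) = 31.598709·(0.61744783 − 0.66549404·0.78661183) = 2.969089

x=37.840076 y=2.969089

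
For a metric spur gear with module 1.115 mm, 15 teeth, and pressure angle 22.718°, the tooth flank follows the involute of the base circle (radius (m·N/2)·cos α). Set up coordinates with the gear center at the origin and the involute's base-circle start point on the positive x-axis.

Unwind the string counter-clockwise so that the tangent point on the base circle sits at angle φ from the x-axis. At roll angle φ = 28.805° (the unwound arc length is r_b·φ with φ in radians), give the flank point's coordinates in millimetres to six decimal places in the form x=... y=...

x=8.627792 y=0.318538

pitch radius r_p = m·N/2 = 1.115·15/2 = 8.362500
base radius r_b = r_p·cos α = 8.362500·cos 22.718° = 7.713711
roll angle φ = 28.805° = 0.50274209 rad
x = r_b·(cos φ + φ·sin φ) = 7.713711·(0.87626464 + 0.50274209·0.48183014) = 8.627792
y = r_b·(sin φ − φ·cos φ) = 7.713711·(0.48183014 − 0.50274209·0.87626464) = 0.318538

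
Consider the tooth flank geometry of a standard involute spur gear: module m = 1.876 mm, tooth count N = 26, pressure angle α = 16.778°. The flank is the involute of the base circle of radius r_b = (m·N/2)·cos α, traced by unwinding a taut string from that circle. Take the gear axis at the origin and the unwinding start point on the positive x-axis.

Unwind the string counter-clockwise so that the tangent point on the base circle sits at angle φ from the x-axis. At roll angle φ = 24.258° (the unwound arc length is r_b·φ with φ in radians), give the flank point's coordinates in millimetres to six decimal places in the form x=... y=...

x=25.349714 y=0.580169

pitch radius r_p = m·N/2 = 1.876·26/2 = 24.388000
base radius r_b = r_p·cos α = 24.388000·cos 16.778° = 23.349813
roll angle φ = 24.258° = 0.42338197 rad
x = r_b·(cos φ + φ·sin φ) = 23.349813·(0.91170469 + 0.42338197·0.41084615) = 25.349714
y = r_b·(sin φ − φ·cos φ) = 23.349813·(0.41084615 − 0.42338197·0.91170469) = 0.580169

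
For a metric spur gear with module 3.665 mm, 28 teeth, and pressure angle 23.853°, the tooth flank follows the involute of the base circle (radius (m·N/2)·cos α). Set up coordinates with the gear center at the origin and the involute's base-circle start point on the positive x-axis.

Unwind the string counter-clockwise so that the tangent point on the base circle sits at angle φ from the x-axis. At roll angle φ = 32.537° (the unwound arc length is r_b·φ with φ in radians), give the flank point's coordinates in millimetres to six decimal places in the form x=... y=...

pitch radius r_p = m·N/2 = 3.665·28/2 = 51.310000
base radius r_b = r_p·cos α = 51.310000·cos 23.853° = 46.927407
roll angle φ = 32.537° = 0.56787778 rad
x = r_b·(cos φ + φ·sin φ) = 46.927407·(0.84304430 + 0.56787778·0.53784413) = 53.894908
y = r_b·(sin φ − φ·cos φ) = 46.927407·(0.53784413 − 0.56787778·0.84304430) = 2.773316

x=53.894908 y=2.773316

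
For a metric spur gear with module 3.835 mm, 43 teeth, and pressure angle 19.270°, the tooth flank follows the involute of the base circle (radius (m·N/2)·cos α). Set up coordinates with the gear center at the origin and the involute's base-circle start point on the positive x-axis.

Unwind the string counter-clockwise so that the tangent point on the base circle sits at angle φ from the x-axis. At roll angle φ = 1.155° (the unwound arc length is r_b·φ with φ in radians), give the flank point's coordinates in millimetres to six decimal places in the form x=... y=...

pitch radius r_p = m·N/2 = 3.835·43/2 = 82.452500
base radius r_b = r_p·cos α = 82.452500·cos 19.270° = 77.833006
roll angle φ = 1.155° = 0.02015855 rad
x = r_b·(cos φ + φ·sin φ) = 77.833006·(0.99979682 + 0.02015855·0.02015719) = 77.848819
y = r_b·(sin φ − φ·cos φ) = 77.833006·(0.02015719 − 0.02015855·0.99979682) = 0.000213

x=77.848819 y=0.000213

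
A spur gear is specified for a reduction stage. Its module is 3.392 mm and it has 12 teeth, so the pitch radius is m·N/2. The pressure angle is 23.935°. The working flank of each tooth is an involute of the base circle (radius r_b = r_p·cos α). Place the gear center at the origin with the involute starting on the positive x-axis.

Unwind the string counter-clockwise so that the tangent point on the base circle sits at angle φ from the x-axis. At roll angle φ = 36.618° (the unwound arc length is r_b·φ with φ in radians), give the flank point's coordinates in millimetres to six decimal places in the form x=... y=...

x=22.021647 y=1.553486

pitch radius r_p = m·N/2 = 3.392·12/2 = 20.352000
base radius r_b = r_p·cos α = 20.352000·cos 23.935° = 18.601856
roll angle φ = 36.618° = 0.63910467 rad
x = r_b·(cos φ + φ·sin φ) = 18.601856·(0.80263013 + 0.63910467·0.59647706) = 22.021647
y = r_b·(sin φ − φ·cos φ) = 18.601856·(0.59647706 − 0.63910467·0.80263013) = 1.553486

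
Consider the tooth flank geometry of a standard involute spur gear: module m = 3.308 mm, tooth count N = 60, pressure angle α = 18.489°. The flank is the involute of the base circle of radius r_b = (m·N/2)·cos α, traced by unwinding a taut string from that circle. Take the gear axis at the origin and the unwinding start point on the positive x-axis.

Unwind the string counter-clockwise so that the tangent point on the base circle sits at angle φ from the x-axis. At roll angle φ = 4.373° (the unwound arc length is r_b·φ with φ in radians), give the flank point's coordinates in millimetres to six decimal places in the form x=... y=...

pitch radius r_p = m·N/2 = 3.308·60/2 = 99.240000
base radius r_b = r_p·cos α = 99.240000·cos 18.489° = 94.117683
roll angle φ = 4.373° = 0.07632325 rad
x = r_b·(cos φ + φ·sin φ) = 94.117683·(0.99708879 + 0.07632325·0.07624917) = 94.391413
y = r_b·(sin φ − φ·cos φ) = 94.117683·(0.07624917 − 0.07632325·0.99708879) = 0.013940

x=94.391413 y=0.013940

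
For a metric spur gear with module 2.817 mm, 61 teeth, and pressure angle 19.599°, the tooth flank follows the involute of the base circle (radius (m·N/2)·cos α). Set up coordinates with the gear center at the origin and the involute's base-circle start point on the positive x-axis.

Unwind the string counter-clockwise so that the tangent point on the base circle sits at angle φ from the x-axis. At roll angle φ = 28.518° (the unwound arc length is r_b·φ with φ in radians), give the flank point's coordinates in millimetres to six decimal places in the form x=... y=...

pitch radius r_p = m·N/2 = 2.817·61/2 = 85.918500
base radius r_b = r_p·cos α = 85.918500·cos 19.599° = 80.940666
roll angle φ = 28.518° = 0.49773300 rad
x = r_b·(cos φ + φ·sin φ) = 80.940666·(0.87866717 + 0.49773300·0.47743483) = 90.354246
y = r_b·(sin φ − φ·cos φ) = 80.940666·(0.47743483 − 0.49773300·0.87866717) = 3.245169

x=90.354246 y=3.245169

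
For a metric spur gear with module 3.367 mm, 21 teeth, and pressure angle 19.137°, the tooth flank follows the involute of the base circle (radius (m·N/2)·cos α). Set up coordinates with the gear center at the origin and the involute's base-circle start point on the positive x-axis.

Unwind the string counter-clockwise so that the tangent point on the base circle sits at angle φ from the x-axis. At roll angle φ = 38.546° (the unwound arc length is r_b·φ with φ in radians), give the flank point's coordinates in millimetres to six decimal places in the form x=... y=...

x=40.124160 y=3.238973

pitch radius r_p = m·N/2 = 3.367·21/2 = 35.353500
base radius r_b = r_p·cos α = 35.353500·cos 19.137° = 33.399774
roll angle φ = 38.546° = 0.67275461 rad
x = r_b·(cos φ + φ·sin φ) = 33.399774·(0.78210812 + 0.67275461·0.62314275) = 40.124160
y = r_b·(sin φ − φ·cos φ) = 33.399774·(0.62314275 − 0.67275461·0.78210812) = 3.238973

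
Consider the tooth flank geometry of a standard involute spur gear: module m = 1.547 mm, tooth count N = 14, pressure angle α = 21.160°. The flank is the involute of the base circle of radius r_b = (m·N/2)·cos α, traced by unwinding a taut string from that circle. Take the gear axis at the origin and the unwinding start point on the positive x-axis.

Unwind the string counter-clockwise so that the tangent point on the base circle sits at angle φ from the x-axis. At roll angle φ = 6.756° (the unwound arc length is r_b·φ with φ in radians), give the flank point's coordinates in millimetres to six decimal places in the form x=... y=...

x=10.168828 y=0.005511

pitch radius r_p = m·N/2 = 1.547·14/2 = 10.829000
base radius r_b = r_p·cos α = 10.829000·cos 21.160° = 10.098866
roll angle φ = 6.756° = 0.11791444 rad
x = r_b·(cos φ + φ·sin φ) = 10.098866·(0.99305614 + 0.11791444·0.11764139) = 10.168828
y = r_b·(sin φ − φ·cos φ) = 10.098866·(0.11764139 − 0.11791444·0.99305614) = 0.005511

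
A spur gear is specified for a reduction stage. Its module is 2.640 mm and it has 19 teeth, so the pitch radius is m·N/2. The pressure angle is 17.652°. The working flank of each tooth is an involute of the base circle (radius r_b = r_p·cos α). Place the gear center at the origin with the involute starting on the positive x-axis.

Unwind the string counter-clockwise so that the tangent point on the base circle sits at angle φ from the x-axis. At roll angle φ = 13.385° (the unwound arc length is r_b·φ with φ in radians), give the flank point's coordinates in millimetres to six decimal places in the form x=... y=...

pitch radius r_p = m·N/2 = 2.640·19/2 = 25.080000
base radius r_b = r_p·cos α = 25.080000·cos 17.652° = 23.899130
roll angle φ = 13.385° = 0.23361232 rad
x = r_b·(cos φ + φ·sin φ) = 23.899130·(0.97283652 + 0.23361232·0.23149322) = 24.542403
y = r_b·(sin φ − φ·cos φ) = 23.899130·(0.23149322 − 0.23361232·0.97283652) = 0.101013

x=24.542403 y=0.101013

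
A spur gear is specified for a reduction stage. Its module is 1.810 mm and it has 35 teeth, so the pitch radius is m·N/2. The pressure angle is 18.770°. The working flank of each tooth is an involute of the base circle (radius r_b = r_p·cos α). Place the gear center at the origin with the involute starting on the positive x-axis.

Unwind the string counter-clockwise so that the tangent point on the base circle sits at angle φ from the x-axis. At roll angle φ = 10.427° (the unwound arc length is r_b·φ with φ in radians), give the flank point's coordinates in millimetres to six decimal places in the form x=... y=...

pitch radius r_p = m·N/2 = 1.810·35/2 = 31.675000
base radius r_b = r_p·cos α = 31.675000·cos 18.770° = 29.990456
roll angle φ = 10.427° = 0.18198548 rad
x = r_b·(cos φ + φ·sin φ) = 29.990456·(0.98348629 + 0.18198548·0.18098262) = 30.482974
y = r_b·(sin φ − φ·cos φ) = 29.990456·(0.18098262 − 0.18198548·0.98348629) = 0.060053

x=30.482974 y=0.060053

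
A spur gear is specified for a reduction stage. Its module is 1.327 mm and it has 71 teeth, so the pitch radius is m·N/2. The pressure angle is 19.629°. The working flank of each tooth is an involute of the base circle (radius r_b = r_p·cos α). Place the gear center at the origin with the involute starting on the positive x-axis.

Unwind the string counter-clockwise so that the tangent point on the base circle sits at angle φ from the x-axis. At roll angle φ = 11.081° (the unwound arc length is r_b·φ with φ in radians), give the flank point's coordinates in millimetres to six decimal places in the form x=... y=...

pitch radius r_p = m·N/2 = 1.327·71/2 = 47.108500
base radius r_b = r_p·cos α = 47.108500·cos 19.629° = 44.370909
roll angle φ = 11.081° = 0.19339993 rad
x = r_b·(cos φ + φ·sin φ) = 44.370909·(0.98135645 + 0.19339993·0.19219655) = 45.192980
y = r_b·(sin φ − φ·cos φ) = 44.370909·(0.19219655 − 0.19339993·0.98135645) = 0.106591

x=45.192980 y=0.106591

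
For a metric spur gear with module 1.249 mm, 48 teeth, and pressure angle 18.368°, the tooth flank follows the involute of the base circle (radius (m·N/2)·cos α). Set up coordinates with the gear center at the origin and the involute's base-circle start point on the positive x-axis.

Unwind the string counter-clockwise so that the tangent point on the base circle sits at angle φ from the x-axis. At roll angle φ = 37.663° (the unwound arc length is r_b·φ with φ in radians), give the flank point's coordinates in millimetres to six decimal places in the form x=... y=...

x=33.946958 y=2.578910

pitch radius r_p = m·N/2 = 1.249·48/2 = 29.976000
base radius r_b = r_p·cos α = 29.976000·cos 18.368° = 28.448787
roll angle φ = 37.663° = 0.65734336 rad
x = r_b·(cos φ + φ·sin φ) = 28.448787·(0.79161827 + 0.65734336·0.61101596) = 33.946958
y = r_b·(sin φ − φ·cos φ) = 28.448787·(0.61101596 − 0.65734336·0.79161827) = 2.578910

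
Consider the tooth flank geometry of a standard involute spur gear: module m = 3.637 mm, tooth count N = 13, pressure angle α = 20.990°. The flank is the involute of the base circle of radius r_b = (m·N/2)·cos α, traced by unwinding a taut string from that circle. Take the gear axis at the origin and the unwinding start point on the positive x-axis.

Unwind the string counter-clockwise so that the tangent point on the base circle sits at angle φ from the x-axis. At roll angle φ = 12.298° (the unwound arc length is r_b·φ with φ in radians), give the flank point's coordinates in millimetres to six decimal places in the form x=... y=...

x=22.574375 y=0.072419

pitch radius r_p = m·N/2 = 3.637·13/2 = 23.640500
base radius r_b = r_p·cos α = 23.640500·cos 20.990° = 22.071786
roll angle φ = 12.298° = 0.21464059 rad
x = r_b·(cos φ + φ·sin φ) = 22.071786·(0.97705301 + 0.21464059·0.21299628) = 22.574375
y = r_b·(sin φ − φ·cos φ) = 22.071786·(0.21299628 − 0.21464059·0.97705301) = 0.072419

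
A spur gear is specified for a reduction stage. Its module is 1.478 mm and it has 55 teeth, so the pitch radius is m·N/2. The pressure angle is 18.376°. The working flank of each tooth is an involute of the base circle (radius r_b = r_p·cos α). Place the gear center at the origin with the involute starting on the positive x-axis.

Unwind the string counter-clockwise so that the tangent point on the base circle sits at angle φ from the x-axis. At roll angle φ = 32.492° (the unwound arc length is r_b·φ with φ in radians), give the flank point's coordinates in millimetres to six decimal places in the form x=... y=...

pitch radius r_p = m·N/2 = 1.478·55/2 = 40.645000
base radius r_b = r_p·cos α = 40.645000·cos 18.376° = 38.572436
roll angle φ = 32.492° = 0.56709238 rad
x = r_b·(cos φ + φ·sin φ) = 38.572436·(0.84346646 + 0.56709238·0.53718184) = 44.284944
y = r_b·(sin φ − φ·cos φ) = 38.572436·(0.53718184 − 0.56709238·0.84346646) = 2.270313

x=44.284944 y=2.270313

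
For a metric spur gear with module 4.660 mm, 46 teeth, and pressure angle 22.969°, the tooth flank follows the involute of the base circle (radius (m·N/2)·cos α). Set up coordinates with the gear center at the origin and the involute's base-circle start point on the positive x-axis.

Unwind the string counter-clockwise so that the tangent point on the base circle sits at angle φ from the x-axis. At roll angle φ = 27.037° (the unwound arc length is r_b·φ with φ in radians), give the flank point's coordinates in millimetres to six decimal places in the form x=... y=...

pitch radius r_p = m·N/2 = 4.660·46/2 = 107.180000
base radius r_b = r_p·cos α = 107.180000·cos 22.969° = 98.682354
roll angle φ = 27.037° = 0.47188467 rad
x = r_b·(cos φ + φ·sin φ) = 98.682354·(0.89071316 + 0.47188467·0.45456579) = 109.065296
y = r_b·(sin φ − φ·cos φ) = 98.682354·(0.45456579 − 0.47188467·0.89071316) = 3.380059

x=109.065296 y=3.380059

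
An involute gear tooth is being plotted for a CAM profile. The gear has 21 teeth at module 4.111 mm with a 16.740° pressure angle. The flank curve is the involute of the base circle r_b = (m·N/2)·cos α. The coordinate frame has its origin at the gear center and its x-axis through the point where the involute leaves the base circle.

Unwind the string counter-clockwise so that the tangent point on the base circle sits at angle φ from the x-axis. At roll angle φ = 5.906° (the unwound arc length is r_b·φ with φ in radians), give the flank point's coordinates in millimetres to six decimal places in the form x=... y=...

pitch radius r_p = m·N/2 = 4.111·21/2 = 43.165500
base radius r_b = r_p·cos α = 43.165500·cos 16.740° = 41.336217
roll angle φ = 5.906° = 0.10307915 rad
x = r_b·(cos φ + φ·sin φ) = 41.336217·(0.99469205 + 0.10307915·0.10289670) = 41.555239
y = r_b·(sin φ − φ·cos φ) = 41.336217·(0.10289670 − 0.10307915·0.99469205) = 0.015075

x=41.555239 y=0.015075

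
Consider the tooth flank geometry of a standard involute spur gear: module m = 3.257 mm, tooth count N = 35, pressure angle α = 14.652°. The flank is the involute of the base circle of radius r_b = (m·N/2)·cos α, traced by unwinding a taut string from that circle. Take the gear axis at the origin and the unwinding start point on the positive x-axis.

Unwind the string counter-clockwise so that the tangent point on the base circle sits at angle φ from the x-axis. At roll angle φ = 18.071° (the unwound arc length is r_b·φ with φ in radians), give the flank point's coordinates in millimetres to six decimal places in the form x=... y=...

x=57.818862 y=0.570990

pitch radius r_p = m·N/2 = 3.257·35/2 = 56.997500
base radius r_b = r_p·cos α = 56.997500·cos 14.652° = 55.143941
roll angle φ = 18.071° = 0.31539845 rad
x = r_b·(cos φ + φ·sin φ) = 55.143941·(0.95067286 + 0.31539845·0.31019529) = 57.818862
y = r_b·(sin φ − φ·cos φ) = 55.143941·(0.31019529 − 0.31539845·0.95067286) = 0.570990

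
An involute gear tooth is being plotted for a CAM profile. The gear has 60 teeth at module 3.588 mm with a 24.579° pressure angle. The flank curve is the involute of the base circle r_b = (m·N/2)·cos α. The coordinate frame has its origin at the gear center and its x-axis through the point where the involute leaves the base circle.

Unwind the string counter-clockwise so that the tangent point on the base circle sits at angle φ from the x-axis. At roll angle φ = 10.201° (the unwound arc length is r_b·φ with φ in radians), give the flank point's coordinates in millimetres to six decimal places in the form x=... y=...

pitch radius r_p = m·N/2 = 3.588·60/2 = 107.640000
base radius r_b = r_p·cos α = 107.640000·cos 24.579° = 97.886591
roll angle φ = 10.201° = 0.17804104 rad
x = r_b·(cos φ + φ·sin φ) = 97.886591·(0.98419252 + 0.17804104·0.17710192) = 99.425753
y = r_b·(sin φ − φ·cos φ) = 97.886591·(0.17710192 − 0.17804104·0.98419252) = 0.183563

x=99.425753 y=0.183563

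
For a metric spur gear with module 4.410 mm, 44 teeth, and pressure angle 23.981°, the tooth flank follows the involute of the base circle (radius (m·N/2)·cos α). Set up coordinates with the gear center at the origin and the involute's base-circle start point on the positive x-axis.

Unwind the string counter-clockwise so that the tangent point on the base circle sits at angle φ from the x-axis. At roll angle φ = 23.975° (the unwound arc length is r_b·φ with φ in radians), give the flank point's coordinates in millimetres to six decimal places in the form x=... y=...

pitch radius r_p = m·N/2 = 4.410·44/2 = 97.020000
base radius r_b = r_p·cos α = 97.020000·cos 23.981° = 88.645261
roll angle φ = 23.975° = 0.41844269 rad
x = r_b·(cos φ + φ·sin φ) = 88.645261·(0.91372284 + 0.41844269·0.40633799) = 96.069480
y = r_b·(sin φ − φ·cos φ) = 88.645261·(0.40633799 − 0.41844269·0.91372284) = 2.127252

x=96.069480 y=2.127252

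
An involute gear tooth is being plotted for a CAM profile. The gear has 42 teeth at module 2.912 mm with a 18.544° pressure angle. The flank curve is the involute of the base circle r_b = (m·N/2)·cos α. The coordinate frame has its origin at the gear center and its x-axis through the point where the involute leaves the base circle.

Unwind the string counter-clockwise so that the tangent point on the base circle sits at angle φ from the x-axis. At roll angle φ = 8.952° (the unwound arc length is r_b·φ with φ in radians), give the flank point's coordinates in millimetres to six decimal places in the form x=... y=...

x=58.680310 y=0.073530

pitch radius r_p = m·N/2 = 2.912·42/2 = 61.152000
base radius r_b = r_p·cos α = 61.152000·cos 18.544° = 57.976970
roll angle φ = 8.952° = 0.15624187 rad
x = r_b·(cos φ + φ·sin φ) = 57.976970·(0.98781905 + 0.15624187·0.15560697) = 58.680310
y = r_b·(sin φ − φ·cos φ) = 57.976970·(0.15560697 − 0.15624187·0.98781905) = 0.073530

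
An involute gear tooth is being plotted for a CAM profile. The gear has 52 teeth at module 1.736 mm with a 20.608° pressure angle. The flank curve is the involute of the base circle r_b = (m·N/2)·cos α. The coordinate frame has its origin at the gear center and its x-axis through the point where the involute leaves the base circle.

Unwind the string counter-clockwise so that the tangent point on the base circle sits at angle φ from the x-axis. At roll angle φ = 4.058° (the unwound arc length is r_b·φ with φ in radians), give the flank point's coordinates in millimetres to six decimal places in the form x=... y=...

x=42.353595 y=0.005001

pitch radius r_p = m·N/2 = 1.736·52/2 = 45.136000
base radius r_b = r_p·cos α = 45.136000·cos 20.608° = 42.247765
roll angle φ = 4.058° = 0.07082546 rad
x = r_b·(cos φ + φ·sin φ) = 42.247765·(0.99749293 + 0.07082546·0.07076626) = 42.353595
y = r_b·(sin φ − φ·cos φ) = 42.247765·(0.07076626 − 0.07082546·0.99749293) = 0.005001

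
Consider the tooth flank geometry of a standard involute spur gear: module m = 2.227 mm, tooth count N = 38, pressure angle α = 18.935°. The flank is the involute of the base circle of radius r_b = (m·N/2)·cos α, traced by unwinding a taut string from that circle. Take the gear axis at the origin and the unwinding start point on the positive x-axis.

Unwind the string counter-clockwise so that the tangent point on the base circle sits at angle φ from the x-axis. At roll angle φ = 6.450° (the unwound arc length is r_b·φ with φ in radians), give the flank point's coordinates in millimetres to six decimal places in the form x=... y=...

x=40.276132 y=0.019009

pitch radius r_p = m·N/2 = 2.227·38/2 = 42.313000
base radius r_b = r_p·cos α = 42.313000·cos 18.935° = 40.023330
roll angle φ = 6.450° = 0.11257374 rad
x = r_b·(cos φ + φ·sin φ) = 40.023330·(0.99367027 + 0.11257374·0.11233612) = 40.276132
y = r_b·(sin φ − φ·cos φ) = 40.023330·(0.11233612 − 0.11257374·0.99367027) = 0.019009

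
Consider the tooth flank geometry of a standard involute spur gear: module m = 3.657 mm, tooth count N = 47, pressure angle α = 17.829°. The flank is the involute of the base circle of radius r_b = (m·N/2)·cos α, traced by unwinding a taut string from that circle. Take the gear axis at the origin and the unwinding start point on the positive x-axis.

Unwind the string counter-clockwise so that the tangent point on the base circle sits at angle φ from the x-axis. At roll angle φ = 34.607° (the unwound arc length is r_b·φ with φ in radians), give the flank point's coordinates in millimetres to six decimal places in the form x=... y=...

pitch radius r_p = m·N/2 = 3.657·47/2 = 85.939500
base radius r_b = r_p·cos α = 85.939500·cos 17.829° = 81.812216
roll angle φ = 34.607° = 0.60400609 rad
x = r_b·(cos φ + φ·sin φ) = 81.812216·(0.82306699 + 0.60400609·0.56794431) = 95.401946
y = r_b·(sin φ − φ·cos φ) = 81.812216·(0.56794431 − 0.60400609·0.82306699) = 5.792864

x=95.401946 y=5.792864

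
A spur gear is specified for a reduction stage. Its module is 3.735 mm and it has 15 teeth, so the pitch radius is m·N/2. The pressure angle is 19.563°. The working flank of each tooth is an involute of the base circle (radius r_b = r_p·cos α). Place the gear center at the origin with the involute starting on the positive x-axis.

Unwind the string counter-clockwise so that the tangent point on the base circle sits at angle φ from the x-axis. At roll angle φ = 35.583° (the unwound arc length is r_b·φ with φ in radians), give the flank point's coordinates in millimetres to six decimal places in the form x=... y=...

x=31.005294 y=2.027327

pitch radius r_p = m·N/2 = 3.735·15/2 = 28.012500
base radius r_b = r_p·cos α = 28.012500·cos 19.563° = 26.395447
roll angle φ = 35.583° = 0.62104051 rad
x = r_b·(cos φ + φ·sin φ) = 26.395447·(0.81327344 + 0.62104051·0.58188169) = 31.005294
y = r_b·(sin φ − φ·cos φ) = 26.395447·(0.58188169 − 0.62104051·0.81327344) = 2.027327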